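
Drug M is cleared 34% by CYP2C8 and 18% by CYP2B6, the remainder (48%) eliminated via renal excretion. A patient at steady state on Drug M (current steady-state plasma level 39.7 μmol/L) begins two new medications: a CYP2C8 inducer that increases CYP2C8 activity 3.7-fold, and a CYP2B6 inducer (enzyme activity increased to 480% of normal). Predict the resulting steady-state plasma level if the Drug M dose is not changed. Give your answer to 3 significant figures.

The CYP2C8 pathway (34% of clearance) rises to 3.7× activity: 0.34 × 3.7 = 1.258.
The CYP2B6 pathway (18% of clearance) increases to 4.8× activity: 0.18 × 4.8 = 0.864.
Non-CYP routes (48%) are unchanged.
New clearance relative to baseline: 1.258 + 0.864 + 0.48 = 2.602.
Dividing the baseline by the relative clearance: 39.7 / 2.602 = 15.3 μmol/L.

15.3 μmol/L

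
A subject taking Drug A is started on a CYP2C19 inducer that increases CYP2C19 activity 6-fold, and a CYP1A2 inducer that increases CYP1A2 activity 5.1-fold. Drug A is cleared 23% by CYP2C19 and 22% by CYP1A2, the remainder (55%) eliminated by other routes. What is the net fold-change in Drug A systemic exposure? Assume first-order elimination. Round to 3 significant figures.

The CYP2C19 pathway (23% of clearance) increases to 6× activity: 0.23 × 6 = 1.38.
The CYP1A2 pathway (22% of clearance) is boosted to 5.1× activity: 0.22 × 5.1 = 1.122.
Non-CYP routes (55%) are unchanged.
Relative clearance = 1.38 + 1.122 + 0.55 = 3.052.
Systemic exposure ∝ 1/CL: fold-change = 1 / 3.052 = 0.328.

0.328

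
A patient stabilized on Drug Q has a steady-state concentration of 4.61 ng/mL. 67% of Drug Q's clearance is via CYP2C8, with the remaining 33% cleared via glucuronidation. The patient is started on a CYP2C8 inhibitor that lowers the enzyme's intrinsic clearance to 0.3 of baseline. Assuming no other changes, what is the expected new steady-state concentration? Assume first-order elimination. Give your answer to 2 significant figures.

CYP2C8: 0.67 × 0.3 = 0.201
Other: 0.33 (unchanged)
Relative clearance = 0.201 + 0.33 = 0.531.
With dosing unchanged, steady-state concentration scales as 1/CL: 4.61 / 0.531 = 8.7 ng/mL.

8.7 ng/mL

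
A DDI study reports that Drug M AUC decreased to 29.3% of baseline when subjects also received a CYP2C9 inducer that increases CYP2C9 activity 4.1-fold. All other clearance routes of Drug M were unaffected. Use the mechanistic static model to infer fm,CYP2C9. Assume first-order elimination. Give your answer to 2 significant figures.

0.78

CL'/CL = 1 / 0.293 = 3.413
4.1·fm + (1 − fm) = 3.413
fm = (3.413 − 1) / (4.1 − 1) = 0.78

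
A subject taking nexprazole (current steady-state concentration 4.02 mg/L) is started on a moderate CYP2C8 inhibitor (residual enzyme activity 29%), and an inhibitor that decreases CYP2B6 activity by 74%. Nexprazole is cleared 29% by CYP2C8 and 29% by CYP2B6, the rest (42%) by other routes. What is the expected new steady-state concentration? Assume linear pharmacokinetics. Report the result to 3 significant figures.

6.94 mg/L

The CYP2C8 pathway (29% of clearance) falls to 0.29× activity: 0.29 × 0.29 = 0.0841.
The CYP2B6 pathway (29% of clearance) drops to 0.26× activity: 0.29 × 0.26 = 0.0754.
The remaining 42% of clearance is unaffected.
New clearance relative to baseline: 0.0841 + 0.0754 + 0.42 = 0.5795.
Dividing the baseline by the relative clearance: 4.02 / 0.5795 = 6.94 mg/L.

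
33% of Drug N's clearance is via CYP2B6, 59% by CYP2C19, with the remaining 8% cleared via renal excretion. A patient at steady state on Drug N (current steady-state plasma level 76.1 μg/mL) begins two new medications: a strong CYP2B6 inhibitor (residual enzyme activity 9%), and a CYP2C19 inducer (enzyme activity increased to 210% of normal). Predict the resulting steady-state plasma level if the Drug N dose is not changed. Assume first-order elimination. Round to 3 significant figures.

CYP2B6: 0.33 × 0.09 = 0.0297
CYP2C19: 0.59 × 2.1 = 1.239
Other: 0.08 (unchanged)
Relative clearance = 0.0297 + 1.239 + 0.08 = 1.3487.
Steady-state plasma level ∝ 1/CL: new value = 76.1 / 1.3487 = 56.4 μg/mL.

56.4 μg/mL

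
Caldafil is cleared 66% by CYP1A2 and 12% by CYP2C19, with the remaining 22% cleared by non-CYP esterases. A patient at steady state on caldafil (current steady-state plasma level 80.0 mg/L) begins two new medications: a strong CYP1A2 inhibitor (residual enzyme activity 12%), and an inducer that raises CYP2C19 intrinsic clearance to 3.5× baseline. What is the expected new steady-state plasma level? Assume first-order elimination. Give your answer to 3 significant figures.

The CYP1A2 pathway (66% of clearance) is reduced to 0.12× activity: 0.66 × 0.12 = 0.0792.
The CYP2C19 pathway (12% of clearance) rises to 3.5× activity: 0.12 × 3.5 = 0.42.
The remaining 22% of clearance is unaffected.
CL_new/CL_old = 0.0792 + 0.42 + 0.22 = 0.7192.
New steady-state plasma level = 80.0 / 0.7192 = 111 mg/L (concentration scales inversely with clearance).

111 mg/L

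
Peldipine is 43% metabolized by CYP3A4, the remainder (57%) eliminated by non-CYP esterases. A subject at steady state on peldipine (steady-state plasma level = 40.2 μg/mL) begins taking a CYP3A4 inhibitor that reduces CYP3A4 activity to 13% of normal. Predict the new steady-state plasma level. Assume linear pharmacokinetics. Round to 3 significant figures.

CYP3A4: 0.43 × 0.13 = 0.0559
Other: 0.57 (unchanged)
New clearance relative to baseline: 0.0559 + 0.57 = 0.6259.
New steady-state plasma level = baseline ÷ relative clearance = 40.2 / 0.6259 = 64.2 μg/mL.

64.2 μg/mL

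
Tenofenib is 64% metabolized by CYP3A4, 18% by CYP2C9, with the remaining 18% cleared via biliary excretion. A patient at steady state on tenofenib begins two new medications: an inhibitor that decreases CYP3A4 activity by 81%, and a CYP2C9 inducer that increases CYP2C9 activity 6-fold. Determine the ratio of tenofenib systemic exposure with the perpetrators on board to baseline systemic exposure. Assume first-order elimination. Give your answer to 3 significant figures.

0.724

CYP3A4: 0.64 × 0.19 = 0.1216
CYP2C9: 0.18 × 6 = 1.08
Other: 0.18 (unchanged)
CL_new/CL_old = 0.1216 + 1.08 + 0.18 = 1.3816.
Systemic exposure ∝ 1/CL: fold-change = 1 / 1.3816 = 0.724.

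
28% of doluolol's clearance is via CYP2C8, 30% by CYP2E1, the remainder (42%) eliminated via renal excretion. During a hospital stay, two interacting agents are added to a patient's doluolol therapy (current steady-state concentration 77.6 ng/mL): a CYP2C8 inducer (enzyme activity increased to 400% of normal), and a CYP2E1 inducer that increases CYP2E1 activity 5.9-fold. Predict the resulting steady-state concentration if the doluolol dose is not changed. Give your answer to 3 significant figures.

23.4 ng/mL

CYP2C8: 0.28 × 4 = 1.12
CYP2E1: 0.3 × 5.9 = 1.77
Other: 0.42 (unchanged)
New clearance relative to baseline: 1.12 + 1.77 + 0.42 = 3.31.
New steady-state concentration = 77.6 / 3.31 = 23.4 ng/mL (concentration scales inversely with clearance).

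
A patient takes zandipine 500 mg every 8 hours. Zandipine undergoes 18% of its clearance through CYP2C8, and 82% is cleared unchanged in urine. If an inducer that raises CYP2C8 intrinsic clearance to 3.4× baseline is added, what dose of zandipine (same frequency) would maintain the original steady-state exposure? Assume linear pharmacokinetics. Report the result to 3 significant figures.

The CYP2C8 pathway (18% of clearance) rises to 3.4× activity: 0.18 × 3.4 = 0.612.
Non-CYP routes (82%) are unchanged.
CL_new/CL_old = 0.612 + 0.82 = 1.432.
To maintain the same steady-state level, dose must scale with clearance: new dose = 500 × 1.432 = 716 mg.

716 mg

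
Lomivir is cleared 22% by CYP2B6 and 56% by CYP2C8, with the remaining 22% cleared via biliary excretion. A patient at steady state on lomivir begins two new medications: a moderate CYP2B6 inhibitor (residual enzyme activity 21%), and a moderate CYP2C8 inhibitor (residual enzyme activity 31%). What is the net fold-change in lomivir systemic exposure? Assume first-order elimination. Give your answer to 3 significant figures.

CYP2B6: 0.22 × 0.21 = 0.0462
CYP2C8: 0.56 × 0.31 = 0.1736
Other: 0.22 (unchanged)
CL_new/CL_old = 0.0462 + 0.1736 + 0.22 = 0.4398.
Systemic exposure ∝ 1/CL: fold-change = 1 / 0.4398 = 2.27.

2.27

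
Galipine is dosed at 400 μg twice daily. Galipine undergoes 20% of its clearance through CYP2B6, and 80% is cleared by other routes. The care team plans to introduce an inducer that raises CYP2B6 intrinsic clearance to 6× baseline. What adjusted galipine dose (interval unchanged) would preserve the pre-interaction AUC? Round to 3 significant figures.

800 μg

The CYP2B6 pathway (20% of clearance) increases to 6× activity: 0.2 × 6 = 1.2.
Non-CYP routes (80%) are unchanged.
CL_new/CL_old = 1.2 + 0.8 = 2.
Exposure is unchanged when dose changes in proportion to clearance. New dose = 400 μg × 2 = 800 μg.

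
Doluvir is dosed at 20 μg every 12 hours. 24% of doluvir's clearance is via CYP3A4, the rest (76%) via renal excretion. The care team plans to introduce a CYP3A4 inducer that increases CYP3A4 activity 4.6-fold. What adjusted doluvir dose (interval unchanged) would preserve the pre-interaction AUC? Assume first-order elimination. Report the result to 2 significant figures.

37 μg

The CYP3A4 pathway (24% of clearance) is boosted to 4.6× activity: 0.24 × 4.6 = 1.104.
Non-CYP routes (76%) are unchanged.
New clearance relative to baseline: 1.104 + 0.76 = 1.864.
Css,avg = (dose rate)/CL, so holding Css fixed requires dose ∝ CL: 20 × 1.864 = 37 μg.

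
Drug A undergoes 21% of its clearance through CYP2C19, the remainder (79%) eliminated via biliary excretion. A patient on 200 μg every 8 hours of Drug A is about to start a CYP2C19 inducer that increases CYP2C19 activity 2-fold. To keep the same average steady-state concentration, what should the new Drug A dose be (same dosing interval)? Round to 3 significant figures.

The CYP2C19 pathway (21% of clearance) rises to 2× activity: 0.21 × 2 = 0.42.
Non-CYP routes (79%) are unchanged.
CL_new/CL_old = 0.42 + 0.79 = 1.21.
To maintain the same steady-state level, dose must scale with clearance: new dose = 200 × 1.21 = 242 μg.

242 μg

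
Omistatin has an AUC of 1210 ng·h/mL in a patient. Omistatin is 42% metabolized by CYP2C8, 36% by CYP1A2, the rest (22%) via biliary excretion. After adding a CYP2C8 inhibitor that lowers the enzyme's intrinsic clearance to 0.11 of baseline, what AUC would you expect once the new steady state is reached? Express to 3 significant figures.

CYP2C8: 0.42 × 0.11 = 0.0462
CYP1A2: 0.36 (unchanged)
Other: 0.22 (unchanged)
New clearance relative to baseline: 0.0462 + 0.36 + 0.22 = 0.6262.
AUC ∝ 1/CL, so new value = 1210 / 0.6262 = 1.93 × 10³ ng·h/mL.

1.93 × 10³ ng·h/mL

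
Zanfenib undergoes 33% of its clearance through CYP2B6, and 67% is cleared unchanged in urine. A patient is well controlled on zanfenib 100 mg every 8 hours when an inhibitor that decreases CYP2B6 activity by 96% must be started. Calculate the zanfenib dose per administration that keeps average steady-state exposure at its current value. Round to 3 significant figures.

68.3 mg

CYP2B6: 0.33 × 0.04 = 0.0132
Other: 0.67 (unchanged)
Relative clearance = 0.0132 + 0.67 = 0.6832.
Css,avg = (dose rate)/CL, so holding Css fixed requires dose ∝ CL: 100 × 0.6832 = 68.3 mg.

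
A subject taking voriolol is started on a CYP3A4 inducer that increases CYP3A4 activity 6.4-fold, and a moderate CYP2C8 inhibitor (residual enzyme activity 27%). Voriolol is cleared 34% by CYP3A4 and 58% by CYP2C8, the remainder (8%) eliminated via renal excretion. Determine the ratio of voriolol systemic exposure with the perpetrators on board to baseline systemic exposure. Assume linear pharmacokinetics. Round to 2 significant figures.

0.41

The CYP3A4 pathway (34% of clearance) rises to 6.4× activity: 0.34 × 6.4 = 2.176.
The CYP2C8 pathway (58% of clearance) drops to 0.27× activity: 0.58 × 0.27 = 0.1566.
The remaining 8% of clearance is unaffected.
New clearance relative to baseline: 2.176 + 0.1566 + 0.08 = 2.4126.
Net systemic exposure ratio = 1 / 2.4126 = 0.41.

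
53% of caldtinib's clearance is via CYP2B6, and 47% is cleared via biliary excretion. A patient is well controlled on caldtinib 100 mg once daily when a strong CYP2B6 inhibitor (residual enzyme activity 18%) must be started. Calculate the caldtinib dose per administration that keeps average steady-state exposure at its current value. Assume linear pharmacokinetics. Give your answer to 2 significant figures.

57 mg

The CYP2B6 pathway (53% of clearance) drops to 0.18× activity: 0.53 × 0.18 = 0.0954.
Non-CYP routes (47%) are unchanged.
Relative clearance = 0.0954 + 0.47 = 0.5654.
To maintain the same steady-state level, dose must scale with clearance: new dose = 100 × 0.5654 = 57 mg.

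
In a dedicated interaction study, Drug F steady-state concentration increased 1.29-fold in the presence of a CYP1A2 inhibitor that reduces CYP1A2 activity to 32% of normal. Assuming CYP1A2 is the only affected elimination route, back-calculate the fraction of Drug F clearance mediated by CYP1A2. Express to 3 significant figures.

CL'/CL = 1 / 1.29 = 0.7752
0.32·fm + (1 − fm) = 0.7752
fm = (0.7752 − 1) / (0.32 − 1) = 0.331

0.331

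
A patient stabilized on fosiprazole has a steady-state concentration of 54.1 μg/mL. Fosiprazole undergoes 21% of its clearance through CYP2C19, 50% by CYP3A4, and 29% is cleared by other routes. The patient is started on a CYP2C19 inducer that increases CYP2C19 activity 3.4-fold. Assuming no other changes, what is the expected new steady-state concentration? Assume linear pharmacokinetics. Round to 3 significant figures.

36.0 μg/mL

CYP2C19: 0.21 × 3.4 = 0.714
CYP3A4: 0.5 (unchanged)
Other: 0.29 (unchanged)
New clearance relative to baseline: 0.714 + 0.5 + 0.29 = 1.504.
With dosing unchanged, steady-state concentration scales as 1/CL: 54.1 / 1.504 = 36.0 μg/mL.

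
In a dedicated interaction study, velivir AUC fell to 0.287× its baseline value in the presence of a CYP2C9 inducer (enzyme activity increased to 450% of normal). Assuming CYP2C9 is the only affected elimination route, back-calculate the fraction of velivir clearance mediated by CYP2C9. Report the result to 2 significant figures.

CL'/CL = 1 / 0.287 = 3.484
4.5·fm + (1 − fm) = 3.484
fm = (3.484 − 1) / (4.5 − 1) = 0.71

0.71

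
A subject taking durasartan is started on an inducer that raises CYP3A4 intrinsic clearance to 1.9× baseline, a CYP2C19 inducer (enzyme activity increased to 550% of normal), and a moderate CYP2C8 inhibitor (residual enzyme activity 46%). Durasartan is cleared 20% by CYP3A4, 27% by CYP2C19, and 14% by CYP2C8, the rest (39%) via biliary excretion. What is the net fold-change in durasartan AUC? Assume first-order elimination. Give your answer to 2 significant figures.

The CYP3A4 pathway (20% of clearance) increases to 1.9× activity: 0.2 × 1.9 = 0.38.
The CYP2C19 pathway (27% of clearance) is boosted to 5.5× activity: 0.27 × 5.5 = 1.485.
The CYP2C8 pathway (14% of clearance) is reduced to 0.46× activity: 0.14 × 0.46 = 0.0644.
The remaining 39% of clearance is unaffected.
Relative clearance = 0.38 + 1.485 + 0.0644 + 0.39 = 2.3194.
Because AUC varies inversely with clearance, the combined effect is 1 / 2.3194 = 0.43.

0.43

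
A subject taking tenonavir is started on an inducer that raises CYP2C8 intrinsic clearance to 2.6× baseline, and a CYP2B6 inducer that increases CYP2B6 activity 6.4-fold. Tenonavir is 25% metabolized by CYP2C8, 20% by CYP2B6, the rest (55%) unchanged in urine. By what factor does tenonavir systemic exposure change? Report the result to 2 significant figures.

0.40

The CYP2C8 pathway (25% of clearance) rises to 2.6× activity: 0.25 × 2.6 = 0.65.
The CYP2B6 pathway (20% of clearance) rises to 6.4× activity: 0.2 × 6.4 = 1.28.
The remaining 55% of clearance is unaffected.
New clearance relative to baseline: 0.65 + 1.28 + 0.55 = 2.48.
Systemic exposure ∝ 1/CL: fold-change = 1 / 2.48 = 0.40.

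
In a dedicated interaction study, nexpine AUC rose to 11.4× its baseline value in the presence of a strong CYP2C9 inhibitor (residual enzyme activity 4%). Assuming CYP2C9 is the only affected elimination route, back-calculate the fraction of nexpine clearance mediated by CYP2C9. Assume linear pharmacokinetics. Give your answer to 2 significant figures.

Let fm be the CYP2C9 fraction. New clearance relative to baseline = fm × 0.04 + (1 − fm).
AUC ratio = 1 / (new CL fraction), so new CL fraction = 1 / 11.4 = 0.08772.
fm × 0.04 + 1 − fm = 0.08772  ⇒  fm × (0.04 − 1) = −0.9123  ⇒  fm = 0.95.

0.95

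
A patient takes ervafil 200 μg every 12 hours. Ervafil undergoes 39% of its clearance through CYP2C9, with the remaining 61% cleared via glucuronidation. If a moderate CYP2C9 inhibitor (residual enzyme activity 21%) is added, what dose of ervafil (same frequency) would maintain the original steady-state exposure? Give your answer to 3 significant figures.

The CYP2C9 pathway (39% of clearance) falls to 0.21× activity: 0.39 × 0.21 = 0.0819.
The remaining 61% of clearance is unaffected.
Relative clearance = 0.0819 + 0.61 = 0.6919.
Css,avg = (dose rate)/CL, so holding Css fixed requires dose ∝ CL: 200 × 0.6919 = 138 μg.

138 μg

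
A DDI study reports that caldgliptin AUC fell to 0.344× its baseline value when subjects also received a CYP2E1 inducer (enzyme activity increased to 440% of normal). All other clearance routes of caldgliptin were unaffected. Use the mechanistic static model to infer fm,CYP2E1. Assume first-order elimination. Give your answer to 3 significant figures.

0.561

CL'/CL = 1 / 0.344 = 2.907
4.4·fm + (1 − fm) = 2.907
fm = (2.907 − 1) / (4.4 − 1) = 0.561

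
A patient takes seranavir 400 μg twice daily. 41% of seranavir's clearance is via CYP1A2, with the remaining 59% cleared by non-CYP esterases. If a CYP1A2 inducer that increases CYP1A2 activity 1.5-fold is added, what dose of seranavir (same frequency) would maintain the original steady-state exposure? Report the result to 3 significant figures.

482 μg

The CYP1A2 pathway (41% of clearance) increases to 1.5× activity: 0.41 × 1.5 = 0.615.
The remaining 59% of clearance is unaffected.
CL_new/CL_old = 0.615 + 0.59 = 1.205.
Css,avg = (dose rate)/CL, so holding Css fixed requires dose ∝ CL: 400 × 1.205 = 482 μg.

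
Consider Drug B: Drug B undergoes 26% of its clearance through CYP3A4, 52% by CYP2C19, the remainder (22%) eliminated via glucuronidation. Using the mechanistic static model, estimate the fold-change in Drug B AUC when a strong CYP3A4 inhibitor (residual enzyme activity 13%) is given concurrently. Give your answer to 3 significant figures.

1.29

The CYP3A4 pathway (26% of clearance) is reduced to 0.13× activity: 0.26 × 0.13 = 0.0338.
CYP2C19 (52%) and the residual 22% are unaffected.
CL_new/CL_old = 0.0338 + 0.52 + 0.22 = 0.7738.
AUC is inversely proportional to clearance, so the fold-change is 1 / 0.7738 = 1.29.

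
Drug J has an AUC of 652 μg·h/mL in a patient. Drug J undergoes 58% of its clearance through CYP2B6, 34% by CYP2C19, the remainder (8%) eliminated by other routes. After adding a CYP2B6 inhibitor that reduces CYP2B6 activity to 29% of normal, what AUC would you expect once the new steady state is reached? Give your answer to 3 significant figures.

The CYP2B6 pathway (58% of clearance) drops to 0.29× activity: 0.58 × 0.29 = 0.1682.
CYP2C19 (34%) and the residual 8% are unaffected.
New clearance relative to baseline: 0.1682 + 0.34 + 0.08 = 0.5882.
AUC ∝ 1/CL, so new value = 652 / 0.5882 = 1.11 × 10³ μg·h/mL.

1.11 × 10³ μg·h/mL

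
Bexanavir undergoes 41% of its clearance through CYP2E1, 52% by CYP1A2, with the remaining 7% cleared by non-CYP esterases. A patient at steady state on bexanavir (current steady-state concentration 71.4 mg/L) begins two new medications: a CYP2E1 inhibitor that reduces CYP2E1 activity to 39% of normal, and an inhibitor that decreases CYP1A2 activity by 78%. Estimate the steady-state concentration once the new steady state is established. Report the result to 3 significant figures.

CYP2E1: 0.41 × 0.39 = 0.1599
CYP1A2: 0.52 × 0.22 = 0.1144
Other: 0.07 (unchanged)
Relative clearance = 0.1599 + 0.1144 + 0.07 = 0.3443.
Steady-state concentration ∝ 1/CL: new value = 71.4 / 0.3443 = 207 mg/L.

207 mg/L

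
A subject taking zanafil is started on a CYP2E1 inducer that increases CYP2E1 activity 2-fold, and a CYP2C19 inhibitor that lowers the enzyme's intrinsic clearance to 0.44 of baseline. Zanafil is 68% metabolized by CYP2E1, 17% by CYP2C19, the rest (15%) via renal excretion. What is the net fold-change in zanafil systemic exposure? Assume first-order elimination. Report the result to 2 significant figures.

0.63

The CYP2E1 pathway (68% of clearance) rises to 2× activity: 0.68 × 2 = 1.36.
The CYP2C19 pathway (17% of clearance) drops to 0.44× activity: 0.17 × 0.44 = 0.0748.
Non-CYP routes (15%) are unchanged.
New clearance relative to baseline: 1.36 + 0.0748 + 0.15 = 1.5848.
Systemic exposure ∝ 1/CL: fold-change = 1 / 1.5848 = 0.63.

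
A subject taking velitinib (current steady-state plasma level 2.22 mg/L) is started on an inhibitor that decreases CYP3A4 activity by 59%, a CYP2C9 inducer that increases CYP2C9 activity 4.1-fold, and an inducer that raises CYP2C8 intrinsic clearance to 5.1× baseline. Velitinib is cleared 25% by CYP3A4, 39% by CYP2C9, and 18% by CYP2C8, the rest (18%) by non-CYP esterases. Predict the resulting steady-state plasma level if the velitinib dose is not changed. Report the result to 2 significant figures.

0.79 mg/L

CYP3A4: 0.25 × 0.41 = 0.1025
CYP2C9: 0.39 × 4.1 = 1.599
CYP2C8: 0.18 × 5.1 = 0.918
Other: 0.18 (unchanged)
New clearance relative to baseline: 0.1025 + 1.599 + 0.918 + 0.18 = 2.7995.
Dividing the baseline by the relative clearance: 2.22 / 2.7995 = 0.79 mg/L.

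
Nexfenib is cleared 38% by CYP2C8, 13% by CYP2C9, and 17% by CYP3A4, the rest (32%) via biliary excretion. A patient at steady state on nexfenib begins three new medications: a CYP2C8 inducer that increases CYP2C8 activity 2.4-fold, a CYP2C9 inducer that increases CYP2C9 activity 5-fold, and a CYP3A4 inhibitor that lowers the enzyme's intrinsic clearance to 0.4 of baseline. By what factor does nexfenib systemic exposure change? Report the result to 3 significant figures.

CYP2C8: 0.38 × 2.4 = 0.912
CYP2C9: 0.13 × 5 = 0.65
CYP3A4: 0.17 × 0.4 = 0.068
Other: 0.32 (unchanged)
New clearance relative to baseline: 0.912 + 0.65 + 0.068 + 0.32 = 1.95.
Systemic exposure ∝ 1/CL: fold-change = 1 / 1.95 = 0.513.

0.513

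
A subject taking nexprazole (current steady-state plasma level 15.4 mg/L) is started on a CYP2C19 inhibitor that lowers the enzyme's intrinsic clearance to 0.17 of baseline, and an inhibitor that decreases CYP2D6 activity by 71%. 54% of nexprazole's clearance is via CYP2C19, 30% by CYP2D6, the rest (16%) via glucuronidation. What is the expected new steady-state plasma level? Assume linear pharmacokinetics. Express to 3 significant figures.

45.5 mg/L

CYP2C19: 0.54 × 0.17 = 0.0918
CYP2D6: 0.3 × 0.29 = 0.087
Other: 0.16 (unchanged)
CL_new/CL_old = 0.0918 + 0.087 + 0.16 = 0.3388.
New steady-state plasma level = 15.4 / 0.3388 = 45.5 mg/L (concentration scales inversely with clearance).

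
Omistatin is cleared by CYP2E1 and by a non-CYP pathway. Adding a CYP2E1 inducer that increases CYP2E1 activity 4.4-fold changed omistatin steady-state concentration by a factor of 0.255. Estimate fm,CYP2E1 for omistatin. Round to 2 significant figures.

Let fm be the CYP2E1 fraction. New clearance relative to baseline = fm × 4.4 + (1 − fm).
Steady-state concentration ratio = 1 / (new CL fraction), so new CL fraction = 1 / 0.255 = 3.922.
fm × 4.4 + 1 − fm = 3.922  ⇒  fm × (4.4 − 1) = 2.922  ⇒  fm = 0.86.

0.86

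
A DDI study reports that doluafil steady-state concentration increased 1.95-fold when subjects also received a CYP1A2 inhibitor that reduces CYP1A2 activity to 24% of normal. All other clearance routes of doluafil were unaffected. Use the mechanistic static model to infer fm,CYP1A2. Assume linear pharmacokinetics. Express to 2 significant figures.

0.64

Let fm be the CYP1A2 fraction. New clearance relative to baseline = fm × 0.24 + (1 − fm).
Steady-state concentration ratio = 1 / (new CL fraction), so new CL fraction = 1 / 1.95 = 0.5128.
fm × 0.24 + 1 − fm = 0.5128  ⇒  fm × (0.24 − 1) = −0.4872  ⇒  fm = 0.64.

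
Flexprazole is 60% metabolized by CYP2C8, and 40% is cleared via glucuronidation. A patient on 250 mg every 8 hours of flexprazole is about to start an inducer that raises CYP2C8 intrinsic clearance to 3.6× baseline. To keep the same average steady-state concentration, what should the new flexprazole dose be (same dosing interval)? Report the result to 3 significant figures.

CYP2C8: 0.6 × 3.6 = 2.16
Other: 0.4 (unchanged)
New clearance relative to baseline: 2.16 + 0.4 = 2.56.
Exposure is unchanged when dose changes in proportion to clearance. New dose = 250 mg × 2.56 = 640 mg.

640 mg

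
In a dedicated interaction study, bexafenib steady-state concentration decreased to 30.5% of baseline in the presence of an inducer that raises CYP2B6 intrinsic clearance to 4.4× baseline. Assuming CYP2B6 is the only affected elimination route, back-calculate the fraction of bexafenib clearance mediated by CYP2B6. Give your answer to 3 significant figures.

0.670

Call the CYP2B6 fraction fm. After the interaction, CL_new/CL_old = fm × 4.4 + (1 − fm).
Steady-state concentration ratio = 1 / (new CL fraction), so new CL fraction = 1 / 0.305 = 3.279.
fm × 4.4 + 1 − fm = 3.279  ⇒  fm × (4.4 − 1) = 2.279  ⇒  fm = 0.670.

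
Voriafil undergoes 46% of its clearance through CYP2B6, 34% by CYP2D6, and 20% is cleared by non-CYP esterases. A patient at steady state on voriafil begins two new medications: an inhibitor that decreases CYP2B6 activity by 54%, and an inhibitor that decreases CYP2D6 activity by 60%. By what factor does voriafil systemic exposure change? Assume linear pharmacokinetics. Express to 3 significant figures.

1.83

CYP2B6: 0.46 × 0.46 = 0.2116
CYP2D6: 0.34 × 0.4 = 0.136
Other: 0.2 (unchanged)
Relative clearance = 0.2116 + 0.136 + 0.2 = 0.5476.
Net systemic exposure ratio = 1 / 0.5476 = 1.83.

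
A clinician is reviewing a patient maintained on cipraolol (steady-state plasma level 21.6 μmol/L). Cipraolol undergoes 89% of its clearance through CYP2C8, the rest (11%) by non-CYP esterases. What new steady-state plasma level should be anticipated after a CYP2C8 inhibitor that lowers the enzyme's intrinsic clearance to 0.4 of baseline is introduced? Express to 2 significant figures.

46 μmol/L

The CYP2C8 pathway (89% of clearance) is reduced to 0.4× activity: 0.89 × 0.4 = 0.356.
The remaining 11% of clearance is unaffected.
New clearance relative to baseline: 0.356 + 0.11 = 0.466.
Steady-state plasma level ∝ 1/CL, so new value = 21.6 / 0.466 = 46 μmol/L.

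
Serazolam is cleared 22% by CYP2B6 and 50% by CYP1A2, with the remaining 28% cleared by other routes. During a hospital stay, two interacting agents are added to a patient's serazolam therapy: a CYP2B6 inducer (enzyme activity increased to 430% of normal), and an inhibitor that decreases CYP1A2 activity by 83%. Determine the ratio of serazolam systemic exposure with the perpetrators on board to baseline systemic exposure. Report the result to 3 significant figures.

The CYP2B6 pathway (22% of clearance) rises to 4.3× activity: 0.22 × 4.3 = 0.946.
The CYP1A2 pathway (50% of clearance) falls to 0.17× activity: 0.5 × 0.17 = 0.085.
Non-CYP routes (28%) are unchanged.
New clearance relative to baseline: 0.946 + 0.085 + 0.28 = 1.311.
Net systemic exposure ratio = 1 / 1.311 = 0.763.

0.763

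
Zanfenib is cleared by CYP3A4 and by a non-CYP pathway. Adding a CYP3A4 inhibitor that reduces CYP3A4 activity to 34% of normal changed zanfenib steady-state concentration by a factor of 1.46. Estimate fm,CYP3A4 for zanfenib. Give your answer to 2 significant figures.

Let fm be the CYP3A4 fraction. New clearance relative to baseline = fm × 0.34 + (1 − fm).
Steady-state concentration ratio = 1 / (new CL fraction), so new CL fraction = 1 / 1.46 = 0.6849.
fm × 0.34 + 1 − fm = 0.6849  ⇒  fm × (0.34 − 1) = −0.3151  ⇒  fm = 0.48.

0.48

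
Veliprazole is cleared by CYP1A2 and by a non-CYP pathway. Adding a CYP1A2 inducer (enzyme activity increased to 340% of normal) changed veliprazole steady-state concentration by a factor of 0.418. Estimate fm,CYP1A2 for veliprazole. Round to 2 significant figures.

0.58

Let fm be the CYP1A2 fraction. New clearance relative to baseline = fm × 3.4 + (1 − fm).
Steady-state concentration ratio = 1 / (new CL fraction), so new CL fraction = 1 / 0.418 = 2.392.
fm × 3.4 + 1 − fm = 2.392  ⇒  fm × (3.4 − 1) = 1.392  ⇒  fm = 0.58.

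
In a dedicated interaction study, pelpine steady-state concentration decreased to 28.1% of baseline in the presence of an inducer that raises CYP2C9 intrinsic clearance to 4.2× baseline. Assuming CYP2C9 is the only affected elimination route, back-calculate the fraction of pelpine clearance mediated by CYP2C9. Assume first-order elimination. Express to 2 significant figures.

Call the CYP2C9 fraction fm. After the interaction, CL_new/CL_old = fm × 4.2 + (1 − fm).
Steady-state concentration ratio = 1 / (new CL fraction), so new CL fraction = 1 / 0.281 = 3.559.
fm × 4.2 + 1 − fm = 3.559  ⇒  fm × (4.2 − 1) = 2.559  ⇒  fm = 0.80.

0.80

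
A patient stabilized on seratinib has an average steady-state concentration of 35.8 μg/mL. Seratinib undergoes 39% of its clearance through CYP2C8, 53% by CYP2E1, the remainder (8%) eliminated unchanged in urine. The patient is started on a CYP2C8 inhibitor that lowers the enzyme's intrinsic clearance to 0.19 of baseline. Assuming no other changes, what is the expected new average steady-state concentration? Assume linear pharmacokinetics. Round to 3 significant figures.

52.3 μg/mL

The CYP2C8 pathway (39% of clearance) is reduced to 0.19× activity: 0.39 × 0.19 = 0.0741.
CYP2E1 (53%) and the residual 8% are unaffected.
CL_new/CL_old = 0.0741 + 0.53 + 0.08 = 0.6841.
New average steady-state concentration = baseline ÷ relative clearance = 35.8 / 0.6841 = 52.3 μg/mL.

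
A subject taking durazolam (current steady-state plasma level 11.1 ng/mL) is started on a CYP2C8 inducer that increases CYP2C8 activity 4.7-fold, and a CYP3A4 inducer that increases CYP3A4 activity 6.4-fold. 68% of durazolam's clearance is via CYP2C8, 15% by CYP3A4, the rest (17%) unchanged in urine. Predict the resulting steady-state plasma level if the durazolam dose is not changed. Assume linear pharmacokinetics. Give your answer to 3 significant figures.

The CYP2C8 pathway (68% of clearance) is boosted to 4.7× activity: 0.68 × 4.7 = 3.196.
The CYP3A4 pathway (15% of clearance) rises to 6.4× activity: 0.15 × 6.4 = 0.96.
Non-CYP routes (17%) are unchanged.
New clearance relative to baseline: 3.196 + 0.96 + 0.17 = 4.326.
New steady-state plasma level = 11.1 / 4.326 = 2.57 ng/mL (concentration scales inversely with clearance).

2.57 ng/mL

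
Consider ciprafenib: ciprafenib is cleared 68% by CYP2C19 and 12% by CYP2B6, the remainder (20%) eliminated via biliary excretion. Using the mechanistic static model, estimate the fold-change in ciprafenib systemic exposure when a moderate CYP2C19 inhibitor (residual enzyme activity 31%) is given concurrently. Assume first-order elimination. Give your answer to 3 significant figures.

1.88

The CYP2C19 pathway (68% of clearance) is reduced to 0.31× activity: 0.68 × 0.31 = 0.2108.
CYP2B6 (12%) and the residual 20% are unaffected.
New clearance relative to baseline: 0.2108 + 0.12 + 0.2 = 0.5308.
Since systemic exposure ∝ 1/CL, the ratio is 1 / 0.5308 = 1.88.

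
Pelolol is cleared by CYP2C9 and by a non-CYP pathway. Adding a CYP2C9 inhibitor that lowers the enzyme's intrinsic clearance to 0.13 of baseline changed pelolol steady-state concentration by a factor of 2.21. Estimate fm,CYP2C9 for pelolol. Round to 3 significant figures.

0.629

Let fm be the CYP2C9 fraction. New clearance relative to baseline = fm × 0.13 + (1 − fm).
Steady-state concentration ratio = 1 / (new CL fraction), so new CL fraction = 1 / 2.21 = 0.4525.
fm × 0.13 + 1 − fm = 0.4525  ⇒  fm × (0.13 − 1) = −0.5475  ⇒  fm = 0.629.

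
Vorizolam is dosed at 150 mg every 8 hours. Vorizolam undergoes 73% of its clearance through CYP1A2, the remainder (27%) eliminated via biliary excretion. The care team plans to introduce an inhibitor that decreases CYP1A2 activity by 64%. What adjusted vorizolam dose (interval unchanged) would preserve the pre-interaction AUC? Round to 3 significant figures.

CYP1A2: 0.73 × 0.36 = 0.2628
Other: 0.27 (unchanged)
New clearance relative to baseline: 0.2628 + 0.27 = 0.5328.
Exposure is unchanged when dose changes in proportion to clearance. New dose = 150 mg × 0.5328 = 79.9 mg.

79.9 mg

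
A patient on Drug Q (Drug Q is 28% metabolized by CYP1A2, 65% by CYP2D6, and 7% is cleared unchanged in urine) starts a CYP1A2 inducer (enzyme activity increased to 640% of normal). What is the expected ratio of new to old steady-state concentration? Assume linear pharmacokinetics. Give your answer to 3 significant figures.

CYP1A2: 0.28 × 6.4 = 1.792
CYP2D6: 0.65 (unchanged)
Other: 0.07 (unchanged)
CL_new/CL_old = 1.792 + 0.65 + 0.07 = 2.512.
Since steady-state concentration ∝ 1/CL, the ratio is 1 / 2.512 = 0.398.

0.398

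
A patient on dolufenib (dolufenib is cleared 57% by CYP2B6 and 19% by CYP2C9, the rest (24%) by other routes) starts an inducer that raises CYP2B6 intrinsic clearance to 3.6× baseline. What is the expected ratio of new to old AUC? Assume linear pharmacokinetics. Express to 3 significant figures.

0.403

CYP2B6: 0.57 × 3.6 = 2.052
CYP2C9: 0.19 (unchanged)
Other: 0.24 (unchanged)
New clearance relative to baseline: 2.052 + 0.19 + 0.24 = 2.482.
AUC is inversely proportional to clearance, so the fold-change is 1 / 2.482 = 0.403.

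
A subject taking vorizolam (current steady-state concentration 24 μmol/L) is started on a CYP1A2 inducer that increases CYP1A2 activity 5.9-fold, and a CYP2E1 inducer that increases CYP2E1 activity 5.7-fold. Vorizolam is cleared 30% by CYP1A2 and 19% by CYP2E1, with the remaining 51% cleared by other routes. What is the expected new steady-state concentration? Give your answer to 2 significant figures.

CYP1A2: 0.3 × 5.9 = 1.77
CYP2E1: 0.19 × 5.7 = 1.083
Other: 0.51 (unchanged)
CL_new/CL_old = 1.77 + 1.083 + 0.51 = 3.363.
Dividing the baseline by the relative clearance: 24 / 3.363 = 7.1 μmol/L.

7.1 μmol/L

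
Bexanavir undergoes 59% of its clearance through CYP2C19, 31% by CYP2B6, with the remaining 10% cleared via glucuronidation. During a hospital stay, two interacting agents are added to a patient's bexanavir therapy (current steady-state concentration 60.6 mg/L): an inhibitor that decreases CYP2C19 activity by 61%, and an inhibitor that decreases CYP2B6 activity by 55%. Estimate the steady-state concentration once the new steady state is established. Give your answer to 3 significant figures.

CYP2C19: 0.59 × 0.39 = 0.2301
CYP2B6: 0.31 × 0.45 = 0.1395
Other: 0.1 (unchanged)
CL_new/CL_old = 0.2301 + 0.1395 + 0.1 = 0.4696.
Steady-state concentration ∝ 1/CL: new value = 60.6 / 0.4696 = 129 mg/L.

129 mg/L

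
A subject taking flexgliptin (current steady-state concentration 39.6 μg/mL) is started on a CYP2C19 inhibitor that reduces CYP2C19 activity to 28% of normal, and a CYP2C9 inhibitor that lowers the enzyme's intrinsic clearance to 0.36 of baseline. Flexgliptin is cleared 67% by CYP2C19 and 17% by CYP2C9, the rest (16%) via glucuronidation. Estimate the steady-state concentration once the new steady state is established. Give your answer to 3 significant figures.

96.9 μg/mL

CYP2C19: 0.67 × 0.28 = 0.1876
CYP2C9: 0.17 × 0.36 = 0.0612
Other: 0.16 (unchanged)
New clearance relative to baseline: 0.1876 + 0.0612 + 0.16 = 0.4088.
New steady-state concentration = 39.6 / 0.4088 = 96.9 μg/mL (concentration scales inversely with clearance).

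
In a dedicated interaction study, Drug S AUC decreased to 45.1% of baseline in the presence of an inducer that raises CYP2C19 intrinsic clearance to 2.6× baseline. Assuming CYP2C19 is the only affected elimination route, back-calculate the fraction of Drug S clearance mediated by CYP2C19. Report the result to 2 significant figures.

0.76

Let fm be the CYP2C19 fraction. New clearance relative to baseline = fm × 2.6 + (1 − fm).
AUC ratio = 1 / (new CL fraction), so new CL fraction = 1 / 0.451 = 2.217.
fm × 2.6 + 1 − fm = 2.217  ⇒  fm × (2.6 − 1) = 1.217  ⇒  fm = 0.76.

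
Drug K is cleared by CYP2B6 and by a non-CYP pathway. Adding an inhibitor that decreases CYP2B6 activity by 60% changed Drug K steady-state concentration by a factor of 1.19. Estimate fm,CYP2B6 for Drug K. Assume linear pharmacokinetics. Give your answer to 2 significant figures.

Write x for the fraction cleared via CYP2B6. The observed steady-state concentration change means clearance fell to 1/1.19 = 0.8403 of baseline.
Only the CYP2B6 route changed, so 0.8403 = x·0.4 + (1 − x), giving x = 0.27.

0.27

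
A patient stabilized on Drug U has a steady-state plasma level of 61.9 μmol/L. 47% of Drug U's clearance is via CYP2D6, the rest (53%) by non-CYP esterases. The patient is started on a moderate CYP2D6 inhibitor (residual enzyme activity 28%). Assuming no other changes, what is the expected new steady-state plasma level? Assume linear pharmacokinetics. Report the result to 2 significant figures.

94 μmol/L

CYP2D6: 0.47 × 0.28 = 0.1316
Other: 0.53 (unchanged)
New clearance relative to baseline: 0.1316 + 0.53 = 0.6616.
With dosing unchanged, steady-state plasma level scales as 1/CL: 61.9 / 0.6616 = 94 μmol/L.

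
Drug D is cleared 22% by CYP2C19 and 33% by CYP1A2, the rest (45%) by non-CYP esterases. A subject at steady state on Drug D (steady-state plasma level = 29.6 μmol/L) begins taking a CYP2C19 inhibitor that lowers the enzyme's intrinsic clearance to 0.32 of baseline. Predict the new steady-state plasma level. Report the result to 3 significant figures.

The CYP2C19 pathway (22% of clearance) is reduced to 0.32× activity: 0.22 × 0.32 = 0.0704.
CYP1A2 (33%) and the residual 45% are unaffected.
CL_new/CL_old = 0.0704 + 0.33 + 0.45 = 0.8504.
With dosing unchanged, steady-state plasma level scales as 1/CL: 29.6 / 0.8504 = 34.8 μmol/L.

34.8 μmol/L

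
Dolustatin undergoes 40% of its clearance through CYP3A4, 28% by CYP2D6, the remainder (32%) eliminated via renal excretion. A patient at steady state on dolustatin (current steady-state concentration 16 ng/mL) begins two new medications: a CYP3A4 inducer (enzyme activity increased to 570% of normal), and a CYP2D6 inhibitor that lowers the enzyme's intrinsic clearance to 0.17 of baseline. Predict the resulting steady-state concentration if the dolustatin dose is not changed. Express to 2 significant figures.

The CYP3A4 pathway (40% of clearance) rises to 5.7× activity: 0.4 × 5.7 = 2.28.
The CYP2D6 pathway (28% of clearance) falls to 0.17× activity: 0.28 × 0.17 = 0.0476.
The remaining 32% of clearance is unaffected.
Relative clearance = 2.28 + 0.0476 + 0.32 = 2.6476.
Steady-state concentration ∝ 1/CL: new value = 16 / 2.6476 = 6.0 ng/mL.

6.0 ng/mL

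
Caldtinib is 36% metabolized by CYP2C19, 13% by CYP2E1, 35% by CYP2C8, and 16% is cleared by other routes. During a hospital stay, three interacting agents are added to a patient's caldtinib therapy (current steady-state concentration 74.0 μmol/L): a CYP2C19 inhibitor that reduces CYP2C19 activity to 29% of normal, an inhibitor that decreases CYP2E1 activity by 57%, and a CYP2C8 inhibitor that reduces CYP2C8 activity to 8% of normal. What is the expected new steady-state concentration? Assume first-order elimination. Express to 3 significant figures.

CYP2C19: 0.36 × 0.29 = 0.1044
CYP2E1: 0.13 × 0.43 = 0.0559
CYP2C8: 0.35 × 0.08 = 0.028
Other: 0.16 (unchanged)
Relative clearance = 0.1044 + 0.0559 + 0.028 + 0.16 = 0.3483.
New steady-state concentration = 74.0 / 0.3483 = 212 μmol/L (concentration scales inversely with clearance).

212 μmol/L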